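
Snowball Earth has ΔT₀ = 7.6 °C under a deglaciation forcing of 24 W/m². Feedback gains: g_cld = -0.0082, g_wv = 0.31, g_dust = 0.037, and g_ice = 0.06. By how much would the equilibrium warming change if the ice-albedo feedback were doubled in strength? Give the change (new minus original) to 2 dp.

Original: g = 0.3988, ΔT = 7.6/(1−0.3988) = 12.6414 °C.
With doubled ice-albedo: g' = 0.4588, ΔT' = 7.6/(1−0.4588) = 14.0429 °C.
Change = 14.0429 − 12.6414 = 1.40 °C.

1.40 °C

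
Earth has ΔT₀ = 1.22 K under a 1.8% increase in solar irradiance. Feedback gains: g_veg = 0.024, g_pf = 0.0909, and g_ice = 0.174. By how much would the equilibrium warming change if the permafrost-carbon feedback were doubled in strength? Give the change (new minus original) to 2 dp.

Original: g = 0.2889, ΔT = 1.22/(1−0.2889) = 1.7157 K.
With doubled permafrost-carbon: g' = 0.3798, ΔT' = 1.22/(1−0.3798) = 1.9671 K.
Change = 1.9671 − 1.7157 = 0.25 K.

0.25 K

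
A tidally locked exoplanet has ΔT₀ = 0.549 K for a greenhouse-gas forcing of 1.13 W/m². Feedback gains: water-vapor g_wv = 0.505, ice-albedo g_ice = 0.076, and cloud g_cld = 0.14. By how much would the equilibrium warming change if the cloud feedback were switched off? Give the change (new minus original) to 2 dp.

-0.66 K

Original: g = 0.721, ΔT = 0.549/(1−0.721) = 1.9677 K.
Without cloud: g' = 0.581, ΔT' = 0.549/(1−0.581) = 1.3103 K.
Change = 1.3103 − 1.9677 = -0.66 K.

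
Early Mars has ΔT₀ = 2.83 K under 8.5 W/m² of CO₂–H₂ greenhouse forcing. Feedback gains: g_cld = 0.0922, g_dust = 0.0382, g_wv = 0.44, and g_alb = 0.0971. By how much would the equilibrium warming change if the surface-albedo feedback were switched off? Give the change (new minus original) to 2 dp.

Original: g = 0.6675, ΔT = 2.83/(1−0.6675) = 8.5113 K.
Without surface-albedo: g' = 0.5704, ΔT' = 2.83/(1−0.5704) = 6.5875 K.
Change = 6.5875 − 8.5113 = -1.92 K.

-1.92 K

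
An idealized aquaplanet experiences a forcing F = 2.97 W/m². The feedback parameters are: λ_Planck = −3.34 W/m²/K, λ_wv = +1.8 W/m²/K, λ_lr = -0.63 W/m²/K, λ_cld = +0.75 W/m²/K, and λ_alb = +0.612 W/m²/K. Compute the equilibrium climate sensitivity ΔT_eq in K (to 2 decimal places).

Net feedback parameter λ = (−3.34) + (+1.8) + (-0.63) + (+0.75) + (+0.612) = -0.808 W/m²/K.
ΔT = −F/λ = −2.97/(-0.808) = 3.68 K.

3.68 K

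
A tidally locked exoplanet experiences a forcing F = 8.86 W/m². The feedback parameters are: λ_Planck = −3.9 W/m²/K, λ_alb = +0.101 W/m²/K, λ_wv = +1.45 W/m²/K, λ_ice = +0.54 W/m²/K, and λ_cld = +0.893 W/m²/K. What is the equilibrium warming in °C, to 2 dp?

9.67 °C

Net feedback parameter λ = (−3.9) + (+0.101) + (+1.45) + (+0.54) + (+0.893) = -0.916 W/m²/K.
ΔT = −F/λ = −8.86/(-0.916) = 9.67 °C.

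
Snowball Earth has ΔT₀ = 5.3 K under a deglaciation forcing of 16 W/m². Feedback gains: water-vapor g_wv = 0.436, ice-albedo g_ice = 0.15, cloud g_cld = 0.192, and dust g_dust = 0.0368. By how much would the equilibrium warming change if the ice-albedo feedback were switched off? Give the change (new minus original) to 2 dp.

Original: g = 0.8148, ΔT = 5.3/(1−0.8148) = 28.6177 K.
Without ice-albedo: g' = 0.6648, ΔT' = 5.3/(1−0.6648) = 15.8115 K.
Change = 15.8115 − 28.6177 = -12.81 K.

-12.81 K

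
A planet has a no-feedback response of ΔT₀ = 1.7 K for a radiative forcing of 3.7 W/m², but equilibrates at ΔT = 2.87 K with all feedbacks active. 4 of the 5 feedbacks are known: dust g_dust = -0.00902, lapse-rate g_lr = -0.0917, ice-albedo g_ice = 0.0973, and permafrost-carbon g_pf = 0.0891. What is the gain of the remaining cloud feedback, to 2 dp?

Amplification A = ΔT/ΔT₀ = 2.87/1.7 = 1.688.
Total gain g = 1 − 1/A = 1 − 1/1.688 = 0.4076.
Known gains sum to -0.00902 − 0.0917 + 0.0973 + 0.0891 = 0.08568.
g_cld = 0.4076 − 0.08568 = 0.32.

0.32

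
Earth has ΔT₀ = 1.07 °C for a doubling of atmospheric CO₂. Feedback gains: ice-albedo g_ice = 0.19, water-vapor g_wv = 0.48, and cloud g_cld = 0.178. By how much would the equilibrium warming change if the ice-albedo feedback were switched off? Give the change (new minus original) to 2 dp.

-3.91 °C

Original: g = 0.848, ΔT = 1.07/(1−0.848) = 7.0395 °C.
Without ice-albedo: g' = 0.658, ΔT' = 1.07/(1−0.658) = 3.1287 °C.
Change = 3.1287 − 7.0395 = -3.91 °C.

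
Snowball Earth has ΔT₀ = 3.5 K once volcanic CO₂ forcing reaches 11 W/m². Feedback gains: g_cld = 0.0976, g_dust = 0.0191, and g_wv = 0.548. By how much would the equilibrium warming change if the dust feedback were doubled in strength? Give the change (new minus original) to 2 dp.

0.63 K

Original: g = 0.6647, ΔT = 3.5/(1−0.6647) = 10.4384 K.
With doubled dust: g' = 0.6838, ΔT' = 3.5/(1−0.6838) = 11.0689 K.
Change = 11.0689 − 10.4384 = 0.63 K.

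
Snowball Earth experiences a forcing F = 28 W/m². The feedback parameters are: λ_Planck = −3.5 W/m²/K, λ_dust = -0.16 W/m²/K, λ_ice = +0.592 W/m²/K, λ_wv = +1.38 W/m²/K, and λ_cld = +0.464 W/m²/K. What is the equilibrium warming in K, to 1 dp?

Net feedback parameter λ = (−3.5) + (-0.16) + (+0.592) + (+1.38) + (+0.464) = -1.224 W/m²/K.
ΔT = −F/λ = −28/(-1.224) = 22.9 K.

22.9 K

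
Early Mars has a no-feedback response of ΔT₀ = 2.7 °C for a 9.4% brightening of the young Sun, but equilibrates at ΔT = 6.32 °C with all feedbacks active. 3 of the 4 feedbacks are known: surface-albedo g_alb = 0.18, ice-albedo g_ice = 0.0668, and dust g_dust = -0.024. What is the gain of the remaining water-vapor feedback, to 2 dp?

Amplification A = ΔT/ΔT₀ = 6.32/2.7 = 2.341.
Total gain g = 1 − 1/A = 1 − 1/2.341 = 0.5728.
Known gains sum to 0.18 + 0.0668 − 0.024 = 0.2228.
g_wv = 0.5728 − 0.2228 = 0.35.

0.35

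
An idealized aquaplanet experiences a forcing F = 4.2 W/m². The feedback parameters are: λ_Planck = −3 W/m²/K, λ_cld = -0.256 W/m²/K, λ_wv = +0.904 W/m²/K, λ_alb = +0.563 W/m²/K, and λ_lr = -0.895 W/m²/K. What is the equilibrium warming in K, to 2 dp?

1.56 K

Net feedback parameter λ = (−3) + (-0.256) + (+0.904) + (+0.563) + (-0.895) = -2.684 W/m²/K.
ΔT = −F/λ = −4.2/(-2.684) = 1.56 K.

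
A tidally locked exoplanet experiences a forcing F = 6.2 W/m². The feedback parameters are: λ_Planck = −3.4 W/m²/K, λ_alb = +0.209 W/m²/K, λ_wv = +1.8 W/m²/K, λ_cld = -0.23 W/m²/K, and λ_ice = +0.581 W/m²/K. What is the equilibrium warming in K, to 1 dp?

Net feedback parameter λ = (−3.4) + (+0.209) + (+1.8) + (-0.23) + (+0.581) = -1.04 W/m²/K.
ΔT = −F/λ = −6.2/(-1.04) = 6.0 K.

6.0 K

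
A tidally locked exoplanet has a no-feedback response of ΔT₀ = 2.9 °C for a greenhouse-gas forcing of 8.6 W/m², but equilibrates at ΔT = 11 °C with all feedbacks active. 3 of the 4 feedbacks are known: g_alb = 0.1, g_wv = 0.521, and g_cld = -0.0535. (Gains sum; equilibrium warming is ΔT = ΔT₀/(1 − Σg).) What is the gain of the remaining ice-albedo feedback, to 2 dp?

Amplification A = ΔT/ΔT₀ = 11/2.9 = 3.793.
Total gain g = 1 − 1/A = 1 − 1/3.793 = 0.7364.
Known gains sum to 0.1 + 0.521 − 0.0535 = 0.5675.
g_ice = 0.7364 − 0.5675 = 0.17.

0.17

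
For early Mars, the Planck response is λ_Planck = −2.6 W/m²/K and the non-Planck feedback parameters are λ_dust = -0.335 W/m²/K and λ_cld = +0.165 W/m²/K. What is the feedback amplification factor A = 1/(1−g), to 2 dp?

0.94

Convert to gains: g_dust = -0.335/2.6 = -0.1288; g_cld = 0.165/2.6 = 0.06346.
Total gain g = -0.06534.
A = 1/(1 + 0.06534) = 0.94.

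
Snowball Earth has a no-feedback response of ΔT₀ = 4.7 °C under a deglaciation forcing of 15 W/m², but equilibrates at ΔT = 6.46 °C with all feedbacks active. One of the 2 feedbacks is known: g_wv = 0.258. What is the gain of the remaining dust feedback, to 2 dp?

Amplification A = ΔT/ΔT₀ = 6.46/4.7 = 1.374.
Total gain g = 1 − 1/A = 1 − 1/1.374 = 0.2722.
The known gain is 0.258.
g_dust = 0.2722 − 0.258 = 0.01.

0.01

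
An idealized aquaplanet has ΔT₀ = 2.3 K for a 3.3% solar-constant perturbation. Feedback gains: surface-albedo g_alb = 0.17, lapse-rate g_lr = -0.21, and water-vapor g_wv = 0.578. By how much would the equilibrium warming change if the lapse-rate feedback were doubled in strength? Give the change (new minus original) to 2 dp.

Original: g = 0.538, ΔT = 2.3/(1−0.538) = 4.9784 K.
With doubled lapse-rate: g' = 0.328, ΔT' = 2.3/(1−0.328) = 3.4226 K.
Change = 3.4226 − 4.9784 = -1.56 K.

-1.56 K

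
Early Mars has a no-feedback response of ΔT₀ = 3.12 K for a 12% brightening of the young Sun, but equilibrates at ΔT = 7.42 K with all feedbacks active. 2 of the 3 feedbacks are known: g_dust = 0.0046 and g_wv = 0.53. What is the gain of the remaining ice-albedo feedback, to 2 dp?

0.04

Amplification A = ΔT/ΔT₀ = 7.42/3.12 = 2.378.
Total gain g = 1 − 1/A = 1 − 1/2.378 = 0.5795.
Known gains sum to 0.0046 + 0.53 = 0.5346.
g_ice = 0.5795 − 0.5346 = 0.04.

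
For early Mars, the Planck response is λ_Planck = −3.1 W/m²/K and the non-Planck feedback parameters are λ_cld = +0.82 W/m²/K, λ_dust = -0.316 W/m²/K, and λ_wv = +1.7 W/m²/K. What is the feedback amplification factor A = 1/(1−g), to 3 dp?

Convert to gains: g_cld = 0.82/3.1 = 0.2645; g_dust = -0.316/3.1 = -0.1019; g_wv = 1.7/3.1 = 0.5484.
Total gain g = 0.711.
A = 1/(1 − 0.711) = 3.460.

3.460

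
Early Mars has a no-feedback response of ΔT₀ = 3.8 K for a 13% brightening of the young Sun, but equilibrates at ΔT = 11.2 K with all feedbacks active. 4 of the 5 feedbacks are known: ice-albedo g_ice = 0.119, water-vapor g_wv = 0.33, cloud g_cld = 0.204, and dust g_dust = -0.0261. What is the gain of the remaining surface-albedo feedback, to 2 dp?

Amplification A = ΔT/ΔT₀ = 11.2/3.8 = 2.947.
Total gain g = 1 − 1/A = 1 − 1/2.947 = 0.6607.
Known gains sum to 0.119 + 0.33 + 0.204 − 0.0261 = 0.6269.
g_alb = 0.6607 − 0.6269 = 0.03.

0.03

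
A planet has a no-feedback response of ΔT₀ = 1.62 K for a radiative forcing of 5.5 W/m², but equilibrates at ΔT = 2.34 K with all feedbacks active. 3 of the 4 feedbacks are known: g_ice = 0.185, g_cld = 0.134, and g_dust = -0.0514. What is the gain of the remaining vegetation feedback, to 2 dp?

Amplification A = ΔT/ΔT₀ = 2.34/1.62 = 1.444.
Total gain g = 1 − 1/A = 1 − 1/1.444 = 0.3075.
Known gains sum to 0.185 + 0.134 − 0.0514 = 0.2676.
g_veg = 0.3075 − 0.2676 = 0.04.

0.04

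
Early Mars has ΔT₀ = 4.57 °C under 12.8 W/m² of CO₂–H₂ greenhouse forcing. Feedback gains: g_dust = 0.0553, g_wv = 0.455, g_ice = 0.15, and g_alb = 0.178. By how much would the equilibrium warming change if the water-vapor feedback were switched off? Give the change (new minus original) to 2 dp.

Original: g = 0.8383, ΔT = 4.57/(1−0.8383) = 28.2622 °C.
Without water-vapor: g' = 0.3833, ΔT' = 4.57/(1−0.3833) = 7.4104 °C.
Change = 7.4104 − 28.2622 = -20.85 °C.

-20.85 °C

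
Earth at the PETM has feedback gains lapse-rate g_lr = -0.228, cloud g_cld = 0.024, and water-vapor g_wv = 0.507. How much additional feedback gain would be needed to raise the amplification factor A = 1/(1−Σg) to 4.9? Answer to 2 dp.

0.49

Current total gain = 0.303.
Target gain for A = 4.9: g* = 1 − 1/4.9 = 0.7959.
Additional gain needed = 0.7959 − 0.303 = 0.49.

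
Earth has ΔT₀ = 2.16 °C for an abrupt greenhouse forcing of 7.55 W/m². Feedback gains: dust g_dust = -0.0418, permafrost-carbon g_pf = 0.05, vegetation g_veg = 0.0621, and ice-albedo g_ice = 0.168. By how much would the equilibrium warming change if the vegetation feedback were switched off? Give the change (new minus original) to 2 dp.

-0.21 °C

Original: g = 0.2383, ΔT = 2.16/(1−0.2383) = 2.8358 °C.
Without vegetation: g' = 0.1762, ΔT' = 2.16/(1−0.1762) = 2.6220 °C.
Change = 2.6220 − 2.8358 = -0.21 °C.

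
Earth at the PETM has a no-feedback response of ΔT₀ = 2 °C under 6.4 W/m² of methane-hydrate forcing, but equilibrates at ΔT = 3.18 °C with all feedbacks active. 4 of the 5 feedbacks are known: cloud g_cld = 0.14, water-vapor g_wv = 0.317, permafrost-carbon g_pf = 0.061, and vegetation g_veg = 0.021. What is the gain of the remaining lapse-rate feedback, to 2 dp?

Amplification A = ΔT/ΔT₀ = 3.18/2 = 1.59.
Total gain g = 1 − 1/A = 1 − 1/1.59 = 0.3711.
Known gains sum to 0.14 + 0.317 + 0.061 + 0.021 = 0.539.
g_lr = 0.3711 − 0.539 = -0.17.

-0.17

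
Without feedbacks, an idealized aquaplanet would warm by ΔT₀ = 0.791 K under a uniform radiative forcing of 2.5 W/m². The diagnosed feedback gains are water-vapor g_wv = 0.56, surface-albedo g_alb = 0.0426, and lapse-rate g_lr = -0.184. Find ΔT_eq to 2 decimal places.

1.36 K

Total gain g = 0.56 + 0.0426 − 0.184 = 0.4186.
Amplification A = 1/(1 − 0.4186) = 1.72.
ΔT = 0.791 × 1.72 = 1.36 K.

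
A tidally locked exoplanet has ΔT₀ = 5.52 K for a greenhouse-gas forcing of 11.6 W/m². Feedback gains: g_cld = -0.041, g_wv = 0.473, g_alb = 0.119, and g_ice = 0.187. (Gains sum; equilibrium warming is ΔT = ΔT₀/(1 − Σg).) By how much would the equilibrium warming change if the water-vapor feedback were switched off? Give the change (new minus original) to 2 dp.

-13.56 K

Original: g = 0.738, ΔT = 5.52/(1−0.738) = 21.0687 K.
Without water-vapor: g' = 0.265, ΔT' = 5.52/(1−0.265) = 7.5102 K.
Change = 7.5102 − 21.0687 = -13.56 K.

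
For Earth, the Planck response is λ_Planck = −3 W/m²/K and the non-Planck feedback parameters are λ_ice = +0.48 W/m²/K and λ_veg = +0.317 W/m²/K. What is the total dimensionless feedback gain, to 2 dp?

0.27

Convert to gains: g_ice = 0.48/3 = 0.16; g_veg = 0.317/3 = 0.1057.
Total gain g = 0.2657.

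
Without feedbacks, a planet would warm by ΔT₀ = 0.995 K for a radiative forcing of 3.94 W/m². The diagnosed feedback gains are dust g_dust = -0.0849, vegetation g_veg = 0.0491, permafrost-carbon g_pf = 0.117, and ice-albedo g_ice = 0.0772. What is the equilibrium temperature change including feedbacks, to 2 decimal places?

Total gain g = -0.0849 + 0.0491 + 0.117 + 0.0772 = 0.1584.
Amplification A = 1/(1 − 0.1584) = 1.188.
ΔT = 0.995 × 1.188 = 1.18 K.

1.18 K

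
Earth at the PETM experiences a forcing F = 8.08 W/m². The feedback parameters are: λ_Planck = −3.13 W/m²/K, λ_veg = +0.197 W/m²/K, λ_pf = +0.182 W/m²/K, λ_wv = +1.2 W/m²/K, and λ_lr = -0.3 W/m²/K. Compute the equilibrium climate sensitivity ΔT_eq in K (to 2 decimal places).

Net feedback parameter λ = (−3.13) + (+0.197) + (+0.182) + (+1.2) + (-0.3) = -1.851 W/m²/K.
ΔT = −F/λ = −8.08/(-1.851) = 4.37 K.

4.37 K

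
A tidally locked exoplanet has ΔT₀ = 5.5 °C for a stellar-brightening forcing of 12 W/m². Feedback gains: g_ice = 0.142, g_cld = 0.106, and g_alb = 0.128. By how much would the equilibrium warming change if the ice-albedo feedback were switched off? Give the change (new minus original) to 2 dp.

-1.63 °C

Original: g = 0.376, ΔT = 5.5/(1−0.376) = 8.8141 °C.
Without ice-albedo: g' = 0.234, ΔT' = 5.5/(1−0.234) = 7.1802 °C.
Change = 7.1802 − 8.8141 = -1.63 °C.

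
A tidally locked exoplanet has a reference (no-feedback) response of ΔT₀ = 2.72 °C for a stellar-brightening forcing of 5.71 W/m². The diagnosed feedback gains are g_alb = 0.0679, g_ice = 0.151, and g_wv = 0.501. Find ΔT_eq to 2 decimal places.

9.71 °C

Total gain g = 0.0679 + 0.151 + 0.501 = 0.7199.
Amplification A = 1/(1 − 0.7199) = 3.57.
ΔT = 2.72 × 3.57 = 9.71 °C.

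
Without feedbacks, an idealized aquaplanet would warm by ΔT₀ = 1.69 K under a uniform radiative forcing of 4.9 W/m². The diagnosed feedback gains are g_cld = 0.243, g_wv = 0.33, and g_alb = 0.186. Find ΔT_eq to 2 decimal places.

7.01 K

Total gain g = 0.243 + 0.33 + 0.186 = 0.759.
Amplification A = 1/(1 − 0.759) = 4.149.
ΔT = 1.69 × 4.149 = 7.01 K.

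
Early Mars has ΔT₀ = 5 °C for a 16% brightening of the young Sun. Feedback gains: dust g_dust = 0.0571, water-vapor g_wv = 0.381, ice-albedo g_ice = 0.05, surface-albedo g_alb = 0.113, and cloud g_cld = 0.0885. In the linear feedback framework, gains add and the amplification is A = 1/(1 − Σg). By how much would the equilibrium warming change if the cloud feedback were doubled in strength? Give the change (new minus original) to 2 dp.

6.42 °C

Original: g = 0.6896, ΔT = 5/(1−0.6896) = 16.1082 °C.
With doubled cloud: g' = 0.7781, ΔT' = 5/(1−0.7781) = 22.5327 °C.
Change = 22.5327 − 16.1082 = 6.42 °C.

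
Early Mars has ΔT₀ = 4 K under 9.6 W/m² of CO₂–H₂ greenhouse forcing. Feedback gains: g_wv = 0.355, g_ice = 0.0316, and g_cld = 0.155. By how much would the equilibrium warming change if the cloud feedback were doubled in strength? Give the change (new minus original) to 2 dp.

Original: g = 0.5416, ΔT = 4/(1−0.5416) = 8.7260 K.
With doubled cloud: g' = 0.6966, ΔT' = 4/(1−0.6966) = 13.1839 K.
Change = 13.1839 − 8.7260 = 4.46 K.

4.46 K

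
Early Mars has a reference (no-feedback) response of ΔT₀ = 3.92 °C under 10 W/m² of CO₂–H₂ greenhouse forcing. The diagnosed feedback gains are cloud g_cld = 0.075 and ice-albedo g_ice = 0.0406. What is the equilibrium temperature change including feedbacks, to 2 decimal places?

4.43 °C

Total gain g = 0.075 + 0.0406 = 0.1156.
Amplification A = 1/(1 − 0.1156) = 1.131.
ΔT = 3.92 × 1.131 = 4.43 °C.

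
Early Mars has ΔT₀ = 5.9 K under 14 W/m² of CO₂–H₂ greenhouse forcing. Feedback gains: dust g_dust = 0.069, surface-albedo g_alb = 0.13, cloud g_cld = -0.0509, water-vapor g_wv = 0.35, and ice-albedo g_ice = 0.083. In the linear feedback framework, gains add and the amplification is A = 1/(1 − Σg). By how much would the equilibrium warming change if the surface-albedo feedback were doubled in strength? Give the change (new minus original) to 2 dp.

Original: g = 0.5811, ΔT = 5.9/(1−0.5811) = 14.0845 K.
With doubled surface-albedo: g' = 0.7111, ΔT' = 5.9/(1−0.7111) = 20.4223 K.
Change = 20.4223 − 14.0845 = 6.34 K.

6.34 K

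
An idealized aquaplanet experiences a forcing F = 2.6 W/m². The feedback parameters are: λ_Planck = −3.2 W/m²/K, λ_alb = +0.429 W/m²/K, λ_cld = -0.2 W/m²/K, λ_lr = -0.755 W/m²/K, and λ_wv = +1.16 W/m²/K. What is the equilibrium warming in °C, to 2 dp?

1.01 °C

Net feedback parameter λ = (−3.2) + (+0.429) + (-0.2) + (-0.755) + (+1.16) = -2.566 W/m²/K.
ΔT = −F/λ = −2.6/(-2.566) = 1.01 °C.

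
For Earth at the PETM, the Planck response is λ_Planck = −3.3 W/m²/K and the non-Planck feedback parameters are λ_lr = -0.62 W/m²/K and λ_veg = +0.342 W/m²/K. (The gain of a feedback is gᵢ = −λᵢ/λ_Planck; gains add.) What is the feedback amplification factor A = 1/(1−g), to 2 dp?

0.92

Convert to gains: g_lr = -0.62/3.3 = -0.1879; g_veg = 0.342/3.3 = 0.1036.
Total gain g = -0.0843.
A = 1/(1 + 0.0843) = 0.92.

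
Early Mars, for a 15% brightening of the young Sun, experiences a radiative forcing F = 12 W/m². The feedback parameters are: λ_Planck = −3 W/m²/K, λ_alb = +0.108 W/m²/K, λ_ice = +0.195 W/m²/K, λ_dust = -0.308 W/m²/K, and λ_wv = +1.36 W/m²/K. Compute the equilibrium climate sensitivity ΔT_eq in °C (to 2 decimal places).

Net feedback parameter λ = (−3) + (+0.108) + (+0.195) + (-0.308) + (+1.36) = -1.645 W/m²/K.
ΔT = −F/λ = −12/(-1.645) = 7.29 °C.

7.29 °C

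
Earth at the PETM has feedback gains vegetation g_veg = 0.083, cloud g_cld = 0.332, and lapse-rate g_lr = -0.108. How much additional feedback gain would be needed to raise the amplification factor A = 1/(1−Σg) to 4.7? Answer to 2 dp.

Current total gain = 0.307.
Target gain for A = 4.7: g* = 1 − 1/4.7 = 0.7872.
Additional gain needed = 0.7872 − 0.307 = 0.48.

0.48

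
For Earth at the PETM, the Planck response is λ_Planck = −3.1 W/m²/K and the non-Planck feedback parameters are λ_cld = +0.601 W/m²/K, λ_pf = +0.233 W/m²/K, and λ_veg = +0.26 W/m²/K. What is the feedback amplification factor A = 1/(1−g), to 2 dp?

1.55

Convert to gains: g_cld = 0.601/3.1 = 0.1939; g_pf = 0.233/3.1 = 0.07516; g_veg = 0.26/3.1 = 0.08387.
Total gain g = 0.35293.
A = 1/(1 − 0.35293) = 1.55.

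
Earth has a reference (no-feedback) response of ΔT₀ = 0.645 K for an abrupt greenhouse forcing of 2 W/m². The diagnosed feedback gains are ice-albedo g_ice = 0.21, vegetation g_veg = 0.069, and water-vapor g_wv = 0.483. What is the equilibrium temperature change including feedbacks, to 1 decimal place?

2.7 K

Total gain g = 0.21 + 0.069 + 0.483 = 0.762.
Amplification A = 1/(1 − 0.762) = 4.202.
ΔT = 0.645 × 4.202 = 2.7 K.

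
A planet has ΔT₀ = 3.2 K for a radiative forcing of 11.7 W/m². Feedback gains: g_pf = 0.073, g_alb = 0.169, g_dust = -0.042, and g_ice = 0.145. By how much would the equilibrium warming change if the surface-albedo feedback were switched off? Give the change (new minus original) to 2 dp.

Original: g = 0.345, ΔT = 3.2/(1−0.345) = 4.8855 K.
Without surface-albedo: g' = 0.176, ΔT' = 3.2/(1−0.176) = 3.8835 K.
Change = 3.8835 − 4.8855 = -1.00 K.

-1.00 K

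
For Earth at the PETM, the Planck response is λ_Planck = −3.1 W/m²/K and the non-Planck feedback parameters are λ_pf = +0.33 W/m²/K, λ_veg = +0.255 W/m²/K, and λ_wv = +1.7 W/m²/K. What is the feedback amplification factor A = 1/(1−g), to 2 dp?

3.80

Convert to gains: g_pf = 0.33/3.1 = 0.1065; g_veg = 0.255/3.1 = 0.08226; g_wv = 1.7/3.1 = 0.5484.
Total gain g = 0.73716.
A = 1/(1 − 0.73716) = 3.80.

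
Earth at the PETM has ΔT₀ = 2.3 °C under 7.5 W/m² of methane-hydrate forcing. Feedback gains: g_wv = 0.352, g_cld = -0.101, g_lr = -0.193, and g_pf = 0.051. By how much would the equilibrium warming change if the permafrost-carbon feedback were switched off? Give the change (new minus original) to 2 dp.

-0.14 °C

Original: g = 0.109, ΔT = 2.3/(1−0.109) = 2.5814 °C.
Without permafrost-carbon: g' = 0.058, ΔT' = 2.3/(1−0.058) = 2.4416 °C.
Change = 2.4416 − 2.5814 = -0.14 °C.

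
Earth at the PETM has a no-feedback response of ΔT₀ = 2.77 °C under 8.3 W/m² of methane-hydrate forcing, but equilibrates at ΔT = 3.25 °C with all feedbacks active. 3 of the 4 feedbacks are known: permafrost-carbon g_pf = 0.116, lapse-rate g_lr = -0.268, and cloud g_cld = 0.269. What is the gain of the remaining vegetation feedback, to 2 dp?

0.03

Amplification A = ΔT/ΔT₀ = 3.25/2.77 = 1.173.
Total gain g = 1 − 1/A = 1 − 1/1.173 = 0.1475.
Known gains sum to 0.116 − 0.268 + 0.269 = 0.117.
g_veg = 0.1475 − 0.117 = 0.03.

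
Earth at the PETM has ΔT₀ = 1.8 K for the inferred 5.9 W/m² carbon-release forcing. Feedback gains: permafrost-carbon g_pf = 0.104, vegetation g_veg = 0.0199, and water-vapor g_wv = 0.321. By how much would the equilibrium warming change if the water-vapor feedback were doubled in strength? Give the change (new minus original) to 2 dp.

Original: g = 0.4449, ΔT = 1.8/(1−0.4449) = 3.2427 K.
With doubled water-vapor: g' = 0.7659, ΔT' = 1.8/(1−0.7659) = 7.6890 K.
Change = 7.6890 − 3.2427 = 4.45 K.

4.45 K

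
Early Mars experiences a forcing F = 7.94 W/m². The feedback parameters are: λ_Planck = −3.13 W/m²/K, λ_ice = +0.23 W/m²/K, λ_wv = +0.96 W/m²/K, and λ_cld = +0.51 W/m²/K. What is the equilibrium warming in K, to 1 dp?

5.6 K

Net feedback parameter λ = (−3.13) + (+0.23) + (+0.96) + (+0.51) = -1.43 W/m²/K.
ΔT = −F/λ = −7.94/(-1.43) = 5.6 K.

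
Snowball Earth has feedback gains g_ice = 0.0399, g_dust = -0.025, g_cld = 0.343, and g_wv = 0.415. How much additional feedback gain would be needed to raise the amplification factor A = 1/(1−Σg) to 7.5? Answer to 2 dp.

Current total gain = 0.7729.
Target gain for A = 7.5: g* = 1 − 1/7.5 = 0.8667.
Additional gain needed = 0.8667 − 0.7729 = 0.09.

0.09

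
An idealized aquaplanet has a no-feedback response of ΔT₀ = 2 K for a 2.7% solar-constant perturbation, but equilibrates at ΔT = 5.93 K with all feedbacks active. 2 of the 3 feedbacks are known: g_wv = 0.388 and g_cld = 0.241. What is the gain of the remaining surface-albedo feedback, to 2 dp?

0.03

Amplification A = ΔT/ΔT₀ = 5.93/2 = 2.965.
Total gain g = 1 − 1/A = 1 − 1/2.965 = 0.6627.
Known gains sum to 0.388 + 0.241 = 0.629.
g_alb = 0.6627 − 0.629 = 0.03.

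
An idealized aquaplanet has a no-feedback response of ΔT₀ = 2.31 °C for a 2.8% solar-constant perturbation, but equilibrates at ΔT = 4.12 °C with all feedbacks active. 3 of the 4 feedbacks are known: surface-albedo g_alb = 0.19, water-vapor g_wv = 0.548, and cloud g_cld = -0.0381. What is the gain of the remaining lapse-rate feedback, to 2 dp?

-0.26

Amplification A = ΔT/ΔT₀ = 4.12/2.31 = 1.784.
Total gain g = 1 − 1/A = 1 − 1/1.784 = 0.4395.
Known gains sum to 0.19 + 0.548 − 0.0381 = 0.6999.
g_lr = 0.4395 − 0.6999 = -0.26.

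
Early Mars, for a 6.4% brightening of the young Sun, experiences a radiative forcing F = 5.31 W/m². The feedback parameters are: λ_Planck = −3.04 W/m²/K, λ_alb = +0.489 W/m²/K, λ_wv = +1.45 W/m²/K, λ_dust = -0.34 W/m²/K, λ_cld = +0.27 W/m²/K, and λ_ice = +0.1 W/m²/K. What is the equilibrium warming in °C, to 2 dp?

4.96 °C

Net feedback parameter λ = (−3.04) + (+0.489) + (+1.45) + (-0.34) + (+0.27) + (+0.1) = -1.071 W/m²/K.
ΔT = −F/λ = −5.31/(-1.071) = 4.96 °C.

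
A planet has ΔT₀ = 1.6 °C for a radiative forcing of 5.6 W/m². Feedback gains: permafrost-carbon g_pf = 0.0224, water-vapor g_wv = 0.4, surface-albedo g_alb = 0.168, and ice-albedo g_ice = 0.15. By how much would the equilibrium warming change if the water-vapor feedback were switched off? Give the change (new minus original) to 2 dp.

Original: g = 0.7404, ΔT = 1.6/(1−0.7404) = 6.1633 °C.
Without water-vapor: g' = 0.3404, ΔT' = 1.6/(1−0.3404) = 2.4257 °C.
Change = 2.4257 − 6.1633 = -3.74 °C.

-3.74 °C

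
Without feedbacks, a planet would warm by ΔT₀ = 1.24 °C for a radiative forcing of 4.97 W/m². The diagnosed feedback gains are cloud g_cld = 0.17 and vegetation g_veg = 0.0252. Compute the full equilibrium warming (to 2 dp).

Total gain g = 0.17 + 0.0252 = 0.1952.
Amplification A = 1/(1 − 0.1952) = 1.243.
ΔT = 1.24 × 1.243 = 1.54 °C.

1.54 °C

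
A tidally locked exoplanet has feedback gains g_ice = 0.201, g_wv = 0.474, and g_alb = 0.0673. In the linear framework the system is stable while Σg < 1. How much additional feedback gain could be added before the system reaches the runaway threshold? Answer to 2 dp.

Current total gain = 0.201 + 0.474 + 0.0673 = 0.7423.
Margin to runaway = 1 − 0.7423 = 0.26.

0.26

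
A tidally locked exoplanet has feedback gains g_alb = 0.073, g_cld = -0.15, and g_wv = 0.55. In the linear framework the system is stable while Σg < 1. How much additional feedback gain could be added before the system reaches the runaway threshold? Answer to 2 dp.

0.53

Current total gain = 0.073 − 0.15 + 0.55 = 0.473.
Margin to runaway = 1 − 0.473 = 0.53.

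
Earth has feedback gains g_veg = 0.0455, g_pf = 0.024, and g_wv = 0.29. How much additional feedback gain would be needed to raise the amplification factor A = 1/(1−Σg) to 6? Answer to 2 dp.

0.47

Current total gain = 0.3595.
Target gain for A = 6: g* = 1 − 1/6 = 0.8333.
Additional gain needed = 0.8333 − 0.3595 = 0.47.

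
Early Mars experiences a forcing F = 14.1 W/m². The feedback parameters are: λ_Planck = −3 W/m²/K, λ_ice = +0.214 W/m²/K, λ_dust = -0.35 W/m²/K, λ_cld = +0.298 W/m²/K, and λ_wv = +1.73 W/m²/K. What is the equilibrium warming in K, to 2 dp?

12.73 K

Net feedback parameter λ = (−3) + (+0.214) + (-0.35) + (+0.298) + (+1.73) = -1.108 W/m²/K.
ΔT = −F/λ = −14.1/(-1.108) = 12.73 K.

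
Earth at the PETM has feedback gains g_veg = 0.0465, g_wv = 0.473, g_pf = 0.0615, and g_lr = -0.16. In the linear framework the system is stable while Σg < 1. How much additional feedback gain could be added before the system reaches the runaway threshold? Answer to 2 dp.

0.58

Current total gain = 0.0465 + 0.473 + 0.0615 − 0.16 = 0.421.
Margin to runaway = 1 − 0.421 = 0.58.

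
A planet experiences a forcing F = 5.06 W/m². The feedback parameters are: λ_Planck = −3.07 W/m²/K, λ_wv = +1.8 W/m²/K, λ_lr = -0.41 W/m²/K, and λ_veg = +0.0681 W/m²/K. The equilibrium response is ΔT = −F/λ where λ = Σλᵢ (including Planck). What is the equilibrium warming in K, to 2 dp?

3.14 K

Net feedback parameter λ = (−3.07) + (+1.8) + (-0.41) + (+0.0681) = -1.6119 W/m²/K.
ΔT = −F/λ = −5.06/(-1.6119) = 3.14 K.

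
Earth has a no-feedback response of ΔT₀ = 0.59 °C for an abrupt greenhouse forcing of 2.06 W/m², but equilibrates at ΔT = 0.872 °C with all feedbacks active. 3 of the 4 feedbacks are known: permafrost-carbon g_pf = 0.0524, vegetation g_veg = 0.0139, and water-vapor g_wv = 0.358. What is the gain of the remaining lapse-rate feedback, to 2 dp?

Amplification A = ΔT/ΔT₀ = 0.872/0.59 = 1.478.
Total gain g = 1 − 1/A = 1 − 1/1.478 = 0.3234.
Known gains sum to 0.0524 + 0.0139 + 0.358 = 0.4243.
g_lr = 0.3234 − 0.4243 = -0.10.

-0.10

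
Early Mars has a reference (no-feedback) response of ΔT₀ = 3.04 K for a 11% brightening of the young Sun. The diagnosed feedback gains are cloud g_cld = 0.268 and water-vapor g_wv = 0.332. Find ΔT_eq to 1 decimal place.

7.6 K

Total gain g = 0.268 + 0.332 = 0.6.
Amplification A = 1/(1 − 0.6) = 2.5.
ΔT = 3.04 × 2.5 = 7.6 K.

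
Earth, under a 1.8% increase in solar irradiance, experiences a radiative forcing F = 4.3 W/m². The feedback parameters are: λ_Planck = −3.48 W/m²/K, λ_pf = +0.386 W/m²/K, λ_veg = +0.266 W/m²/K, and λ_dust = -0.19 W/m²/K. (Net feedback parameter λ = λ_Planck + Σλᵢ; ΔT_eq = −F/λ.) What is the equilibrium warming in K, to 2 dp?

1.42 K

Net feedback parameter λ = (−3.48) + (+0.386) + (+0.266) + (-0.19) = -3.018 W/m²/K.
ΔT = −F/λ = −4.3/(-3.018) = 1.42 K.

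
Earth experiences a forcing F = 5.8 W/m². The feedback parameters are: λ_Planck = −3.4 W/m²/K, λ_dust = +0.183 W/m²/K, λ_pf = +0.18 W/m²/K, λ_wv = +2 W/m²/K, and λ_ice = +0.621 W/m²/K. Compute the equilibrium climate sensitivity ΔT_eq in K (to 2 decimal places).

Net feedback parameter λ = (−3.4) + (+0.183) + (+0.18) + (+2) + (+0.621) = -0.416 W/m²/K.
ΔT = −F/λ = −5.8/(-0.416) = 13.94 K.

13.94 K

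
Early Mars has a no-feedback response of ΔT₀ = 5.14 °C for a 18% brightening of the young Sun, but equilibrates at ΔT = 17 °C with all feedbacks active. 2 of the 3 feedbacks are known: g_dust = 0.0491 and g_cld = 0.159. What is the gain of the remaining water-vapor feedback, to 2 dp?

Amplification A = ΔT/ΔT₀ = 17/5.14 = 3.307.
Total gain g = 1 − 1/A = 1 − 1/3.307 = 0.6976.
Known gains sum to 0.0491 + 0.159 = 0.2081.
g_wv = 0.6976 − 0.2081 = 0.49.

0.49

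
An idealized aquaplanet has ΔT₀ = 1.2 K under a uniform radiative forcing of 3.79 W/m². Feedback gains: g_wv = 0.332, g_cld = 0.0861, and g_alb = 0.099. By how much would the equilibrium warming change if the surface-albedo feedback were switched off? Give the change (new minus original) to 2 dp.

Original: g = 0.5171, ΔT = 1.2/(1−0.5171) = 2.4850 K.
Without surface-albedo: g' = 0.4181, ΔT' = 1.2/(1−0.4181) = 2.0622 K.
Change = 2.0622 − 2.4850 = -0.42 K.

-0.42 K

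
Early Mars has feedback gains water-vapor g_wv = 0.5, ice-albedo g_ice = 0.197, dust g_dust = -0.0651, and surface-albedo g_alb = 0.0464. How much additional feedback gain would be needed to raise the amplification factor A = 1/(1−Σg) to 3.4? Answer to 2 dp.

Current total gain = 0.6783.
Target gain for A = 3.4: g* = 1 − 1/3.4 = 0.7059.
Additional gain needed = 0.7059 − 0.6783 = 0.03.

0.03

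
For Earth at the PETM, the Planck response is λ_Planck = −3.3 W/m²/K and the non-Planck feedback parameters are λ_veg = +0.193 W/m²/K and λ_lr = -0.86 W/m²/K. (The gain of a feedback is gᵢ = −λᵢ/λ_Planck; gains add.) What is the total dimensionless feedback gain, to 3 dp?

-0.202

Convert to gains: g_veg = 0.193/3.3 = 0.05848; g_lr = -0.86/3.3 = -0.2606.
Total gain g = -0.20212.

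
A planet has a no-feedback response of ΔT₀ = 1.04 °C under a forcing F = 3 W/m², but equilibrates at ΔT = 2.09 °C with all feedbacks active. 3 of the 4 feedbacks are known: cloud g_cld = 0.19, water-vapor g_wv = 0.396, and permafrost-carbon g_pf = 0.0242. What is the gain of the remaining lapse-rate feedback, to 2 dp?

-0.11

Amplification A = ΔT/ΔT₀ = 2.09/1.04 = 2.01.
Total gain g = 1 − 1/A = 1 − 1/2.01 = 0.5025.
Known gains sum to 0.19 + 0.396 + 0.0242 = 0.6102.
g_lr = 0.5025 − 0.6102 = -0.11.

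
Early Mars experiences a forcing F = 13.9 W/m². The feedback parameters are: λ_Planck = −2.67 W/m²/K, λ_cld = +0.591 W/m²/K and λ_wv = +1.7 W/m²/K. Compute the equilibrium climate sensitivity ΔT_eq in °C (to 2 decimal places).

36.68 °C

Net feedback parameter λ = (−2.67) + (+0.591) + (+1.7) = -0.379 W/m²/K.
ΔT = −F/λ = −13.9/(-0.379) = 36.68 °C.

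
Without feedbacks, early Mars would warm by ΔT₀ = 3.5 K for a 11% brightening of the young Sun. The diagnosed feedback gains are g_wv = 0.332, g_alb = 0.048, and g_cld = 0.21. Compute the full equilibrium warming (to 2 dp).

Total gain g = 0.332 + 0.048 + 0.21 = 0.59.
Amplification A = 1/(1 − 0.59) = 2.439.
ΔT = 3.5 × 2.439 = 8.54 K.

8.54 K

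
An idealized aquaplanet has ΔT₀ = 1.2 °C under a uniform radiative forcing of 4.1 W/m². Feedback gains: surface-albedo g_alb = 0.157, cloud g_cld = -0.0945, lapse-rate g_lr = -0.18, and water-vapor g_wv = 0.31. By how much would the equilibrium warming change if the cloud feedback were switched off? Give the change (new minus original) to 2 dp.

0.20 °C

Original: g = 0.1925, ΔT = 1.2/(1−0.1925) = 1.4861 °C.
Without cloud: g' = 0.287, ΔT' = 1.2/(1−0.287) = 1.6830 °C.
Change = 1.6830 − 1.4861 = 0.20 °C.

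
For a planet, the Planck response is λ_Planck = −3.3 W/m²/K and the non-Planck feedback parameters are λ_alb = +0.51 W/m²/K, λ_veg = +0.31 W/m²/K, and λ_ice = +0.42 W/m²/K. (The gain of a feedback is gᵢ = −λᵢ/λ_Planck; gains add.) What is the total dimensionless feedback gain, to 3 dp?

0.376

Convert to gains: g_alb = 0.51/3.3 = 0.1545; g_veg = 0.31/3.3 = 0.09394; g_ice = 0.42/3.3 = 0.1273.
Total gain g = 0.37574.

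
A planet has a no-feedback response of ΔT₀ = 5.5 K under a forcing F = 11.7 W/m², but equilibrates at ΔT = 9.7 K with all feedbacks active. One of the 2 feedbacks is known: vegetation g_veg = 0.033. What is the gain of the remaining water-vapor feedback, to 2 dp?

Amplification A = ΔT/ΔT₀ = 9.7/5.5 = 1.764.
Total gain g = 1 − 1/A = 1 − 1/1.764 = 0.4331.
The known gain is 0.033.
g_wv = 0.4331 − 0.033 = 0.40.

0.40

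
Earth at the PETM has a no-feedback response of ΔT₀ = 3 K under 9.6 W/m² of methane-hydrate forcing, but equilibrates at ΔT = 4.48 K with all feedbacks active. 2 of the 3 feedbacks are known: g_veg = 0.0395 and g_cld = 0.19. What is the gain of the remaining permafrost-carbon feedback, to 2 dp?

0.10

Amplification A = ΔT/ΔT₀ = 4.48/3 = 1.493.
Total gain g = 1 − 1/A = 1 − 1/1.493 = 0.3302.
Known gains sum to 0.0395 + 0.19 = 0.2295.
g_pf = 0.3302 − 0.2295 = 0.10.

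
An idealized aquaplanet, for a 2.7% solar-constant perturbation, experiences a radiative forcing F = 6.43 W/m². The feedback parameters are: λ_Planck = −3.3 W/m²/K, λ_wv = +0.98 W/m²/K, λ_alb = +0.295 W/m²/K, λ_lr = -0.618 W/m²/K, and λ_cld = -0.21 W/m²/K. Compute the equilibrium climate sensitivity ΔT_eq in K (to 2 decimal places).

2.25 K

Net feedback parameter λ = (−3.3) + (+0.98) + (+0.295) + (-0.618) + (-0.21) = -2.853 W/m²/K.
ΔT = −F/λ = −6.43/(-2.853) = 2.25 K.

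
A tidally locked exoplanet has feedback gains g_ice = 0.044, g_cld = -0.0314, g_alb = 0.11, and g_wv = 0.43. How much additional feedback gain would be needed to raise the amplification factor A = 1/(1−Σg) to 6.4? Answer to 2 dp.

0.29

Current total gain = 0.5526.
Target gain for A = 6.4: g* = 1 − 1/6.4 = 0.8438.
Additional gain needed = 0.8438 − 0.5526 = 0.29.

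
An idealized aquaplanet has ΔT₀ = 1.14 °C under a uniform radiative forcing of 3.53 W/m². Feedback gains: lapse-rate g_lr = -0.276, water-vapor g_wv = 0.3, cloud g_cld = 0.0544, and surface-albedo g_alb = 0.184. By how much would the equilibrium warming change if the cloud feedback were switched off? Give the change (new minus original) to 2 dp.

-0.11 °C

Original: g = 0.2624, ΔT = 1.14/(1−0.2624) = 1.5456 °C.
Without cloud: g' = 0.208, ΔT' = 1.14/(1−0.208) = 1.4394 °C.
Change = 1.4394 − 1.5456 = -0.11 °C.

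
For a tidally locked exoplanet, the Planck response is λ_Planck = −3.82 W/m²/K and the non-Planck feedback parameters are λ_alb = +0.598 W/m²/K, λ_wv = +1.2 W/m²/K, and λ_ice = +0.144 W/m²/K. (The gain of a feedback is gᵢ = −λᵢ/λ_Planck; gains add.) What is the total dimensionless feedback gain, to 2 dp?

0.51

Convert to gains: g_alb = 0.598/3.82 = 0.1565; g_wv = 1.2/3.82 = 0.3141; g_ice = 0.144/3.82 = 0.0377.
Total gain g = 0.5083.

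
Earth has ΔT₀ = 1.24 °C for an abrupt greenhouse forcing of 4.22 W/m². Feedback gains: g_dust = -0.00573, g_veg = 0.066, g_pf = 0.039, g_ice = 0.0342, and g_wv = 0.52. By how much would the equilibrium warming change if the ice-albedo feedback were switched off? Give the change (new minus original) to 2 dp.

-0.32 °C

Original: g = 0.65347, ΔT = 1.24/(1−0.65347) = 3.5783 °C.
Without ice-albedo: g' = 0.61927, ΔT' = 1.24/(1−0.61927) = 3.2569 °C.
Change = 3.2569 − 3.5783 = -0.32 °C.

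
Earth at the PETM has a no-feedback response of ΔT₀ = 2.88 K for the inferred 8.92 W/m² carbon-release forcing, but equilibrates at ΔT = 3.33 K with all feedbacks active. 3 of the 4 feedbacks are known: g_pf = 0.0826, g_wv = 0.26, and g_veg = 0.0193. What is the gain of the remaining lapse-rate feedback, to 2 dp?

Amplification A = ΔT/ΔT₀ = 3.33/2.88 = 1.156.
Total gain g = 1 − 1/A = 1 − 1/1.156 = 0.1349.
Known gains sum to 0.0826 + 0.26 + 0.0193 = 0.3619.
g_lr = 0.1349 − 0.3619 = -0.23.

-0.23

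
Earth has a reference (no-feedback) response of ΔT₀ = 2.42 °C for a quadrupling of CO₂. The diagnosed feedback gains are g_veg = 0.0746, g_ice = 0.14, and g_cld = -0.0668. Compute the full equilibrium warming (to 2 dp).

2.84 °C

Total gain g = 0.0746 + 0.14 − 0.0668 = 0.1478.
Amplification A = 1/(1 − 0.1478) = 1.173.
ΔT = 2.42 × 1.173 = 2.84 °C.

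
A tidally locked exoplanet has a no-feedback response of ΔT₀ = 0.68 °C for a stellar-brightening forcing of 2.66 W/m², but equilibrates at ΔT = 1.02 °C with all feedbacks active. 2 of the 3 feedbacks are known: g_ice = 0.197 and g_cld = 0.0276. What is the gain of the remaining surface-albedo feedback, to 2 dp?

Amplification A = ΔT/ΔT₀ = 1.02/0.68 = 1.5.
Total gain g = 1 − 1/A = 1 − 1/1.5 = 0.3333.
Known gains sum to 0.197 + 0.0276 = 0.2246.
g_alb = 0.3333 − 0.2246 = 0.11.

0.11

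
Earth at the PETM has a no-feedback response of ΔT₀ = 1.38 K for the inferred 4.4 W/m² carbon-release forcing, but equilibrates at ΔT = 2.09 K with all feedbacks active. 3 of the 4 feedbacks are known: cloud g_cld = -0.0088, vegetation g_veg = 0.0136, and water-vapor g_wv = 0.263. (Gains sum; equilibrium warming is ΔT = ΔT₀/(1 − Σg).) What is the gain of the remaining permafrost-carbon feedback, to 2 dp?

Amplification A = ΔT/ΔT₀ = 2.09/1.38 = 1.514.
Total gain g = 1 − 1/A = 1 − 1/1.514 = 0.3395.
Known gains sum to -0.0088 + 0.0136 + 0.263 = 0.2678.
g_pf = 0.3395 − 0.2678 = 0.07.

0.07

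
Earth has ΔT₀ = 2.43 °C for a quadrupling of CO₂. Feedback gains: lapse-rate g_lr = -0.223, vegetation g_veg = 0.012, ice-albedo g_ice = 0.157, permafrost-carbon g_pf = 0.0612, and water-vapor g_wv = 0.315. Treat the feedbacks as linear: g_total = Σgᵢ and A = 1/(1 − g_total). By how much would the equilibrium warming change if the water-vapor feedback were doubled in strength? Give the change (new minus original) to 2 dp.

3.11 °C

Original: g = 0.3222, ΔT = 2.43/(1−0.3222) = 3.5851 °C.
With doubled water-vapor: g' = 0.6372, ΔT' = 2.43/(1−0.6372) = 6.6979 °C.
Change = 6.6979 − 3.5851 = 3.11 °C.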